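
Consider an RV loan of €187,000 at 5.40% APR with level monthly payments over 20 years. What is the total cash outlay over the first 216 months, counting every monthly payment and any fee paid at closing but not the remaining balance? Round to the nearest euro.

€275,575

At 5.40% the monthly rate is 0.0045000, so the payment is 187,000 × 0.0045000 / (1 − 1.0045000^−240) = €1,275.81.
Total outlay = 216 × €1,275.81 = €275,574.96.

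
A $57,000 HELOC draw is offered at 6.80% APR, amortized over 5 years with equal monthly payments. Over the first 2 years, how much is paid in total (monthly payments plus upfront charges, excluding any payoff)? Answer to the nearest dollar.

$26,959

At 6.80% the monthly rate is 0.0056667, so the payment is 57,000 × 0.0056667 / (1 − 1.0056667^−60) = $1,123.30.
Total outlay = 24 × $1,123.30 = $26,959.20.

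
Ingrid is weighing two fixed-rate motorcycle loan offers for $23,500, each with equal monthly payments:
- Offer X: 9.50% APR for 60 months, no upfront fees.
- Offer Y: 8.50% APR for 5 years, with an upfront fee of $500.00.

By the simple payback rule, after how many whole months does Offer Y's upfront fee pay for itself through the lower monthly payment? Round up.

Offer X: at 9.50% the monthly rate is 0.0079167, so the payment is 23,500 × 0.0079167 / (1 − 1.0079167^−60) = $493.54.
Offer Y: at 8.50% the monthly rate is 0.0070833, so the payment is 23,500 × 0.0070833 / (1 − 1.0070833^−60) = $482.14.
Monthly savings = $493.54 − $482.14 = $11.40.
Break-even = $500.00 / $11.40 = 43.86 → 44 months.

44 months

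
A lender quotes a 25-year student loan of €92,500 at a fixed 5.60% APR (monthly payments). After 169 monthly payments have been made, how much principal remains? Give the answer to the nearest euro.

€56,120

With monthly rate i = 5.6%/12 = 0.0046667, the balance after k of n payments is P · [(1+i)^n − (1+i)^k] / [(1+i)^n − 1].
(1+0.0046667)^300 = 4.04201553 and (1+0.0046667)^169 = 2.19642744, so the balance is 92,500 × (4.04201553 − 2.19642744) / (4.04201553 − 1) = €56,119.67.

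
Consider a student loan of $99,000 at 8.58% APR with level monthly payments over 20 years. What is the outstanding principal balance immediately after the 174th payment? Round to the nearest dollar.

With monthly rate i = 8.58%/12 = 0.0071500, the balance after k of n payments is P · [(1+i)^n − (1+i)^k] / [(1+i)^n − 1].
(1+0.0071500)^240 = 5.52837757 and (1+0.0071500)^174 = 3.45448515, so the balance is 99,000 × (5.52837757 − 3.45448515) / (5.52837757 − 1) = $45,339.72.

$45,340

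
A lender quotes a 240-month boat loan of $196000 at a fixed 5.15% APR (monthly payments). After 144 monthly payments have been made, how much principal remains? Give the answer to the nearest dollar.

$102,880

With monthly rate i = 5.15%/12 = 0.0042917, the balance after k of n payments is P · [(1+i)^n − (1+i)^k] / [(1+i)^n − 1].
(1+0.0042917)^240 = 2.79489935 and (1+0.0042917)^144 = 1.85276229, so the balance is 196,000 × (2.79489935 − 1.85276229) / (2.79489935 − 1) = $102,879.79.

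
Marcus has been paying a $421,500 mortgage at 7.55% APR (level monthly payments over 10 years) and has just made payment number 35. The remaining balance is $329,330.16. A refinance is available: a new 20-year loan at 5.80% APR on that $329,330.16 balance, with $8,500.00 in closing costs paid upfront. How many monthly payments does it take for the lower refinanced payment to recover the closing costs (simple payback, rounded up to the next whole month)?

Current payment = 421,500 × 7.55%/12 / (1 − (1+0.0062917)^−120) = $5,014.29.
Refinanced payment = 329,330.16 × 0.0048333 / (1 − (1+0.0048333)^−240) = $2,321.58.
Monthly savings = $5,014.29 − $2,321.58 = $2,692.71.
Break-even = $8,500.00 / $2,692.71 = 3.16 → 4 months.

4 months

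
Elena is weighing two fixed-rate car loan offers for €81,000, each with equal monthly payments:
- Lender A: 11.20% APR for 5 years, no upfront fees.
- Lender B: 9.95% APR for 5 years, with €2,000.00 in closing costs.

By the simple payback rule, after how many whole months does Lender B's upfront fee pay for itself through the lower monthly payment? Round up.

Lender A: monthly rate = 11.2%/12 = 0.0093333; payment = 81,000 × 0.0093333 / (1 − (1+0.0093333)^−60) = €1,769.23.
Lender B: at 9.95% the monthly rate is 0.0082917, so the payment is 81,000 × 0.0082917 / (1 − 1.0082917^−60) = €1,719.02.
Monthly savings = €1,769.23 − €1,719.02 = €50.21.
Break-even = €2,000.00 / €50.21 = 39.83 → 40 months.

40 months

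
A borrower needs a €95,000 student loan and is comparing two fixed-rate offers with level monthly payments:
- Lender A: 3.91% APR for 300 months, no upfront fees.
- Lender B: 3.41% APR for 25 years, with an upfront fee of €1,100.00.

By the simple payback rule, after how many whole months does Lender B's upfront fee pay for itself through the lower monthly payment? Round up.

Lender A: at 3.91% the monthly rate is 0.0032583, so the payment is 95,000 × 0.0032583 / (1 − 1.0032583^−300) = €496.74.
Lender B: at 3.41% the monthly rate is 0.0028417, so the payment is 95,000 × 0.0028417 / (1 − 1.0028417^−300) = €471.02.
Monthly savings = €496.74 − €471.02 = €25.72.
Break-even = €1,100.00 / €25.72 = 42.77 → 43 months.

43 months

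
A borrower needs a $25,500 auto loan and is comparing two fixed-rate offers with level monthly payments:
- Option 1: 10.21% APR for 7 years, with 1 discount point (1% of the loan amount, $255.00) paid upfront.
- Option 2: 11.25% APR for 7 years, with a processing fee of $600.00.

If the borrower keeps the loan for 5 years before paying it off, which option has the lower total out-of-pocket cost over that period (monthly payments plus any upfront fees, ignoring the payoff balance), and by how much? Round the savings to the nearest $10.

Option 1: at 10.21% the monthly rate is 0.0085083, so the payment is 25,500 × 0.0085083 / (1 − 1.0085083^−84) = $426.10.
Option 2: at 11.25% the monthly rate is 0.0093750, so the payment is 25,500 × 0.0093750 / (1 − 1.0093750^−84) = $439.98.
Over 60 months: Option 1 costs 60 × $426.10 + $255.00 = $25,821.00; Option 2 costs 60 × $439.98 + $600.00 = $26,998.80.
Option 1 is cheaper by $26,998.80 − $25,821.00 = $1,177.80.

Option 1 by $1,180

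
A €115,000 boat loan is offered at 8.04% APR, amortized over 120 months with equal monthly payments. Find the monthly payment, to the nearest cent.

€1,397.70

At 8.04% the monthly rate is 0.0067000, so the payment is 115,000 × 0.0067000 / (1 − 1.0067000^−120) = €1,397.70.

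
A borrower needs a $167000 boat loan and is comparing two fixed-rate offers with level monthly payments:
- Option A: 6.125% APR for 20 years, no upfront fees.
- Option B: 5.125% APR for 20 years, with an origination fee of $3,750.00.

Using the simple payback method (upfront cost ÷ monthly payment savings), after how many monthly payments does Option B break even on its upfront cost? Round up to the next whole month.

40 months

Option A: at 6.125% the monthly rate is 0.0051042, so the payment is 167,000 × 0.0051042 / (1 − 1.0051042^−240) = $1,208.51.
Option B: at 5.125% the monthly rate is 0.0042708, so the payment is 167,000 × 0.0042708 / (1 − 1.0042708^−240) = $1,113.69.
Monthly savings = $1,208.51 − $1,113.69 = $94.82.
Break-even = $3,750.00 / $94.82 = 39.55 → 40 months.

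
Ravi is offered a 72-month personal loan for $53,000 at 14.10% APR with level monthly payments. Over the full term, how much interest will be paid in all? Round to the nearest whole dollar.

At 14.10% the monthly rate is 0.0117500, so the payment is 53,000 × 0.0117500 / (1 − 1.0117500^−72) = $1,094.94.
Total paid = 72 × $1,094.94 = $78,835.68; interest = $78,835.68 − $53,000 = $25,835.68.

$25,836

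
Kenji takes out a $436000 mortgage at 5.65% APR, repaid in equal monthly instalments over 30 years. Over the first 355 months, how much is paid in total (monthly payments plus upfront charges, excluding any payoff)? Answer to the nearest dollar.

$893,446

At 5.65% the monthly rate is 0.0047083, so the payment is 436,000 × 0.0047083 / (1 − 1.0047083^−360) = $2,516.75.
Total outlay = 355 × $2,516.75 = $893,446.25.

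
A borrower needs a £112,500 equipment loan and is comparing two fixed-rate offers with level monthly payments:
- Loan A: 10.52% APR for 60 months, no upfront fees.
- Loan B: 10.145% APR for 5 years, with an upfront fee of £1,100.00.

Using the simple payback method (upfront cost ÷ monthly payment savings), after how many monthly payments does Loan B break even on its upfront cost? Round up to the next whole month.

Loan A: at 10.52% the monthly rate is 0.0087667, so the payment is 112,500 × 0.0087667 / (1 − 1.0087667^−60) = £2,419.18.
Loan B: monthly rate = 10.145%/12 = 0.0084542; payment = 112,500 × 0.0084542 / (1 − (1+0.0084542)^−60) = £2,398.33.
Monthly savings = £2,419.18 − £2,398.33 = £20.85.
Break-even = £1,100.00 / £20.85 = 52.76 → 53 months.

53 months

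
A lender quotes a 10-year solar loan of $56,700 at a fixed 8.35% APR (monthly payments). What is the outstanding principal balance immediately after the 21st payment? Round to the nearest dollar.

With monthly rate i = 8.35%/12 = 0.0069583, the balance after k of n payments is P · [(1+i)^n − (1+i)^k] / [(1+i)^n − 1].
(1+0.0069583)^120 = 2.29815885 and (1+0.0069583)^21 = 1.15675533, so the balance is 56,700 × (2.29815885 − 1.15675533) / (2.29815885 − 1) = $49,853.36.

$49,853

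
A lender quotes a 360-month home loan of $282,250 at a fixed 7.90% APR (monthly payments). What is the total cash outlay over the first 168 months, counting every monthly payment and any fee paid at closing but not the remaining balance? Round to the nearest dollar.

At 7.90% the monthly rate is 0.0065833, so the payment is 282,250 × 0.0065833 / (1 − 1.0065833^−360) = $2,051.41.
Total outlay = 168 × $2,051.41 = $344,636.88.

$344,637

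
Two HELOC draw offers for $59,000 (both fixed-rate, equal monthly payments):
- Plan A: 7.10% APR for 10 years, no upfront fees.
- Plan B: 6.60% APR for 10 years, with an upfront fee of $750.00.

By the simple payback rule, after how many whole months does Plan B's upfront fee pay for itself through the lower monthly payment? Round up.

50 months

Plan A: monthly rate = 7.1%/12 = 0.0059167; payment = 59,000 × 0.0059167 / (1 − (1+0.0059167)^−120) = $688.08.
Plan B: at 6.60% the monthly rate is 0.0055000, so the payment is 59,000 × 0.0055000 / (1 − 1.0055000^−120) = $672.94.
Monthly savings = $688.08 − $672.94 = $15.14.
Break-even = $750.00 / $15.14 = 49.54 → 50 months.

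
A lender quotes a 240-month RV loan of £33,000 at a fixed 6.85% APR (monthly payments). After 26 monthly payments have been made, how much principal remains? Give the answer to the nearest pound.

£31,197

With monthly rate i = 6.85%/12 = 0.0057083, the balance after k of n payments is P · [(1+i)^n − (1+i)^k] / [(1+i)^n − 1].
(1+0.0057083)^240 = 3.92005078 and (1+0.0057083)^26 = 1.15950671, so the balance is 33,000 × (3.92005078 − 1.15950671) / (3.92005078 − 1) = £31,197.39.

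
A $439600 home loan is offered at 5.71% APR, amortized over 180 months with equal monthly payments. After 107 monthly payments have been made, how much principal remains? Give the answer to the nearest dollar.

$224,101

With monthly rate i = 5.71%/12 = 0.0047583, the balance after k of n payments is P · [(1+i)^n − (1+i)^k] / [(1+i)^n − 1].
(1+0.0047583)^180 = 2.35012539 and (1+0.0047583)^107 = 1.66185453, so the balance is 439,600 × (2.35012539 − 1.66185453) / (2.35012539 − 1) = $224,100.57.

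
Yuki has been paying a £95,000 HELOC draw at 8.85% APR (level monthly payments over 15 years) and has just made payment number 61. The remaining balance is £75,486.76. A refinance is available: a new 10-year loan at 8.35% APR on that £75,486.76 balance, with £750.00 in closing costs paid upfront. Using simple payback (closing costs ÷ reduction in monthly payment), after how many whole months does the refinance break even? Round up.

30 months

Current payment = 95,000 × 8.85%/12 / (1 − (1+0.0073750)^−180) = £955.09.
Refinanced payment = 75,486.76 × 0.0069583 / (1 − (1+0.0069583)^−120) = £929.88.
Monthly savings = £955.09 − £929.88 = £25.21.
Break-even = £750.00 / £25.21 = 29.75 → 30 months.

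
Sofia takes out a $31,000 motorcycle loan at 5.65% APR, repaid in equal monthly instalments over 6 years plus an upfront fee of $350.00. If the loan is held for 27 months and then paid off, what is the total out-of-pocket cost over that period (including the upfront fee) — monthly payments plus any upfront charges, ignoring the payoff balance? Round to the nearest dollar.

Monthly rate = 5.65%/12 = 0.0047083; payment = 31,000 × 0.0047083 / (1 − (1+0.0047083)^−72) = $508.65.
Total outlay = 27 × $508.65 + $350.00 = $14,083.55.

$14,084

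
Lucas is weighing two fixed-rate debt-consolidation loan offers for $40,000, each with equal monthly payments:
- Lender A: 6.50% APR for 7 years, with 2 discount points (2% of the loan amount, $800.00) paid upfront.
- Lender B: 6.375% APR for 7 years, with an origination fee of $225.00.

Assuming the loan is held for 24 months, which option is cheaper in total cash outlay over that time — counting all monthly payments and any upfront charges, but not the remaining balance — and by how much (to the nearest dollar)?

Lender B by $633

Lender A: at 6.50% the monthly rate is 0.0054167, so the payment is 40,000 × 0.0054167 / (1 − 1.0054167^−84) = $593.98.
Lender B: at 6.375% the monthly rate is 0.0053125, so the payment is 40,000 × 0.0053125 / (1 − 1.0053125^−84) = $591.56.
Over 24 months: Lender A costs 24 × $593.98 + $800.00 = $15,055.52; Lender B costs 24 × $591.56 + $225.00 = $14,422.44.
Lender B is cheaper by $15,055.52 − $14,422.44 = $633.08.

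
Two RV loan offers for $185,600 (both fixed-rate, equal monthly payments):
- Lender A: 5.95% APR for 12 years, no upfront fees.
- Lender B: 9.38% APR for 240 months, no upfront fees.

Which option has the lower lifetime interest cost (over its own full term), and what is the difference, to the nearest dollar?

Lender A by $151,606

Lender A: at 5.95% the monthly rate is 0.0049583, so the payment is 185,600 × 0.0049583 / (1 − 1.0049583^−144) = $1,806.38.
Total interest on Lender A = 144 × $1,806.38 − $185,600 = $74,518.72.
Lender B: at 9.38% the monthly rate is 0.0078167, so the payment is 185,600 × 0.0078167 / (1 − 1.0078167^−240) = $1,715.52.
Total interest on Lender B = 240 × $1,715.52 − $185,600 = $226,124.80.
Lender A is lower by $151,606.08.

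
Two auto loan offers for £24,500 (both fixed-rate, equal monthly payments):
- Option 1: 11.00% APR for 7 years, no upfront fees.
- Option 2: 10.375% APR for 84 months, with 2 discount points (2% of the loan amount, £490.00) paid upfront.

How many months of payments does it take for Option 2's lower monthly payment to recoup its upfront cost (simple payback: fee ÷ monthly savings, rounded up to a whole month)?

62 months

Option 1: monthly rate = 11%/12 = 0.0091667; payment = 24,500 × 0.0091667 / (1 − (1+0.0091667)^−84) = £419.50.
Option 2: monthly rate = 10.375%/12 = 0.0086458; payment = 24,500 × 0.0086458 / (1 − (1+0.0086458)^−84) = £411.49.
Monthly savings = £419.50 − £411.49 = £8.01.
Break-even = £490.00 / £8.01 = 61.17 → 62 months.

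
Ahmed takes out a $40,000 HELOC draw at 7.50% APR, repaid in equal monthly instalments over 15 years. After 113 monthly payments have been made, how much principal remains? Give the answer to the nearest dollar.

$20,247

With monthly rate i = 7.5%/12 = 0.0062500, the balance after k of n payments is P · [(1+i)^n − (1+i)^k] / [(1+i)^n − 1].
(1+0.0062500)^180 = 3.06945173 and (1+0.0062500)^113 = 2.02192923, so the balance is 40,000 × (3.06945173 − 2.02192923) / (3.06945173 − 1) = $20,247.34.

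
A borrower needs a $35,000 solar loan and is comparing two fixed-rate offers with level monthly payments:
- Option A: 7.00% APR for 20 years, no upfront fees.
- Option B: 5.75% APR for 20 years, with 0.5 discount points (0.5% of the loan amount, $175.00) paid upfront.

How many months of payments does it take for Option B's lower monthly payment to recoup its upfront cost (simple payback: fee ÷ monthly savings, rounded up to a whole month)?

7 months

Option A: monthly rate = 7%/12 = 0.0058333; payment = 35,000 × 0.0058333 / (1 − (1+0.0058333)^−240) = $271.35.
Option B: monthly rate = 5.75%/12 = 0.0047917; payment = 35,000 × 0.0047917 / (1 − (1+0.0047917)^−240) = $245.73.
Monthly savings = $271.35 − $245.73 = $25.62.
Break-even = $175.00 / $25.62 = 6.83 → 7 months.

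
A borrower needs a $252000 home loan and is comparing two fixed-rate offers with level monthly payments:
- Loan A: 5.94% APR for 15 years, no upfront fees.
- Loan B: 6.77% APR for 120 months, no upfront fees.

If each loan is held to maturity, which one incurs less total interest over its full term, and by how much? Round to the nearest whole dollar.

Loan A: at 5.94% the monthly rate is 0.0049500, so the payment is 252,000 × 0.0049500 / (1 − 1.0049500^−180) = $2,118.36.
Total interest on Loan A = 180 × $2,118.36 − $252,000 = $129,304.80.
Loan B: at 6.77% the monthly rate is 0.0056417, so the payment is 252,000 × 0.0056417 / (1 − 1.0056417^−120) = $2,896.15.
Total interest on Loan B = 120 × $2,896.15 − $252,000 = $95,538.00.
Loan B is lower by $33,766.80.

Loan B by $33,767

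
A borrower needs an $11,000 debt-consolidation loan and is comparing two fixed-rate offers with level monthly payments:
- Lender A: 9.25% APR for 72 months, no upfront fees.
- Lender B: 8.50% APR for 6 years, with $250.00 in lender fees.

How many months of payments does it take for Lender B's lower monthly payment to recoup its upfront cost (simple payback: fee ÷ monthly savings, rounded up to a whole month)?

62 months

Lender A: monthly rate = 9.25%/12 = 0.0077083; payment = 11,000 × 0.0077083 / (1 − (1+0.0077083)^−72) = $199.65.
Lender B: monthly rate = 8.5%/12 = 0.0070833; payment = 11,000 × 0.0070833 / (1 − (1+0.0070833)^−72) = $195.56.
Monthly savings = $199.65 − $195.56 = $4.09.
Break-even = $250.00 / $4.09 = 61.12 → 62 months.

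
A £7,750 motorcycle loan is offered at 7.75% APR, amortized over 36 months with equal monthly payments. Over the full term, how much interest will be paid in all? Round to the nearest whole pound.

Monthly rate = 7.75%/12 = 0.0064583; payment = 7,750 × 0.0064583 / (1 − (1+0.0064583)^−36) = £241.96.
Total paid = 36 × £241.96 = £8,710.56; interest = £8,710.56 − £7,750 = £960.56.

£961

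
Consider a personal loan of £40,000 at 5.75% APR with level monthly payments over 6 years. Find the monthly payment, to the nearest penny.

£658.21

At 5.75% the monthly rate is 0.0047917, so the payment is 40,000 × 0.0047917 / (1 − 1.0047917^−72) = £658.21.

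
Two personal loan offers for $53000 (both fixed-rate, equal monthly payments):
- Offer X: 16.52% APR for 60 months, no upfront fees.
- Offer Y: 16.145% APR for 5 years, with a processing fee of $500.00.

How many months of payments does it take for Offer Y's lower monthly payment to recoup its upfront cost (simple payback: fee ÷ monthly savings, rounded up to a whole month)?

48 months

Offer X: monthly rate = 16.52%/12 = 0.0137667; payment = 53,000 × 0.0137667 / (1 − (1+0.0137667)^−60) = $1,303.55.
Offer Y: monthly rate = 16.145%/12 = 0.0134542; payment = 53,000 × 0.0134542 / (1 − (1+0.0134542)^−60) = $1,292.94.
Monthly savings = $1,303.55 − $1,292.94 = $10.61.
Break-even = $500.00 / $10.61 = 47.13 → 48 months.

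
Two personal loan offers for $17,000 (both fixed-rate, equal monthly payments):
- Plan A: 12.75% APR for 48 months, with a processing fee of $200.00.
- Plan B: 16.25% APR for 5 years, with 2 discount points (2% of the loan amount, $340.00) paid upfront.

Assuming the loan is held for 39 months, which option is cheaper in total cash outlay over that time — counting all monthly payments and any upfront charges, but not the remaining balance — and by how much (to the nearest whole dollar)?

Plan A: monthly rate = 12.75%/12 = 0.0106250; payment = 17,000 × 0.0106250 / (1 − (1+0.0106250)^−48) = $453.96.
Plan B: monthly rate = 16.25%/12 = 0.0135417; payment = 17,000 × 0.0135417 / (1 − (1+0.0135417)^−60) = $415.67.
Over 39 months: Plan A costs 39 × $453.96 + $200.00 = $17,904.44; Plan B costs 39 × $415.67 + $340.00 = $16,551.13.
Plan B is cheaper by $17,904.44 − $16,551.13 = $1,353.31.

Plan B by $1,353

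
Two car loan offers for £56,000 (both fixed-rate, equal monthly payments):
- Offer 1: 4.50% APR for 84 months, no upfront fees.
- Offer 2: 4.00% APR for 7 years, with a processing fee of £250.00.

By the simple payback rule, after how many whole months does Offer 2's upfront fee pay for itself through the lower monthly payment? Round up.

20 months

Offer 1: monthly rate = 4.5%/12 = 0.0037500; payment = 56,000 × 0.0037500 / (1 − (1+0.0037500)^−84) = £778.41.
Offer 2: at 4.00% the monthly rate is 0.0033333, so the payment is 56,000 × 0.0033333 / (1 − 1.0033333^−84) = £765.45.
Monthly savings = £778.41 − £765.45 = £12.96.
Break-even = £250.00 / £12.96 = 19.29 → 20 months.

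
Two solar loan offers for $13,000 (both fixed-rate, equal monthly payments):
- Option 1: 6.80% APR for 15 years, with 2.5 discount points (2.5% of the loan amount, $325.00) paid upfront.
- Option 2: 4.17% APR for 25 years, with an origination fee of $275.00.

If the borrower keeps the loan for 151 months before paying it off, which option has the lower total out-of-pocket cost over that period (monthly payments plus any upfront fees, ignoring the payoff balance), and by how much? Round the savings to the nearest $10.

Option 2 by $6,930

Option 1: monthly rate = 6.8%/12 = 0.0056667; payment = 13,000 × 0.0056667 / (1 − (1+0.0056667)^−180) = $115.40.
Option 2: at 4.17% the monthly rate is 0.0034750, so the payment is 13,000 × 0.0034750 / (1 − 1.0034750^−300) = $69.84.
Over 151 months: Option 1 costs 151 × $115.40 + $325.00 = $17,750.40; Option 2 costs 151 × $69.84 + $275.00 = $10,820.84.
Option 2 is cheaper by $17,750.40 − $10,820.84 = $6,929.56.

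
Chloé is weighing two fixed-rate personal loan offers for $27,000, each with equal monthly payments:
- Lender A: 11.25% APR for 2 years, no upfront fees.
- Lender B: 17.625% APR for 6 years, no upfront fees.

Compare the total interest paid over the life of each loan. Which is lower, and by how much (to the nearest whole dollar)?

Lender A: monthly rate = 11.25%/12 = 0.0093750; payment = 27,000 × 0.0093750 / (1 − (1+0.0093750)^−24) = $1,261.55.
Total interest on Lender A = 24 × $1,261.55 − $27,000 = $3,277.20.
Lender B: at 17.625% the monthly rate is 0.0146875, so the payment is 27,000 × 0.0146875 / (1 − 1.0146875^−72) = $610.10.
Total interest on Lender B = 72 × $610.10 − $27,000 = $16,927.20.
Lender A is lower by $13,650.00.

Lender A by $13,650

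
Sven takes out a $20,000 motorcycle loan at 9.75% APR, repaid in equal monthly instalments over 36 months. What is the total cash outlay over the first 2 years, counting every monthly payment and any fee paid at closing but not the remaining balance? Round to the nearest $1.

At 9.75% the monthly rate is 0.0081250, so the payment is 20,000 × 0.0081250 / (1 − 1.0081250^−36) = $643.00.
Total outlay = 24 × $643.00 = $15,432.00.

$15,432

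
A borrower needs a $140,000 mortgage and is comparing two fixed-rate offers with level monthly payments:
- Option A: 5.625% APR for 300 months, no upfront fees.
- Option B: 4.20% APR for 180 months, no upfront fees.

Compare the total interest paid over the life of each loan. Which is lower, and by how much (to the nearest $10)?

Option B by $72,120

Option A: monthly rate = 5.625%/12 = 0.0046875; payment = 140,000 × 0.0046875 / (1 − (1+0.0046875)^−300) = $870.20.
Total interest on Option A = 300 × $870.20 − $140,000 = $121,060.00.
Option B: at 4.20% the monthly rate is 0.0035000, so the payment is 140,000 × 0.0035000 / (1 − 1.0035000^−180) = $1,049.65.
Total interest on Option B = 180 × $1,049.65 − $140,000 = $48,937.00.
Option B is lower by $72,123.00.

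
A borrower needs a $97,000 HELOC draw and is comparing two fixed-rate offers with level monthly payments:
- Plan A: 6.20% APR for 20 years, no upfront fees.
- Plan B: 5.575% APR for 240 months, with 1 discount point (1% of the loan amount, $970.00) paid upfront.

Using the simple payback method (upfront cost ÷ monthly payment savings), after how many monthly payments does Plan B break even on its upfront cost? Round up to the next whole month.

28 months

Plan A: at 6.20% the monthly rate is 0.0051667, so the payment is 97,000 × 0.0051667 / (1 − 1.0051667^−240) = $706.18.
Plan B: at 5.575% the monthly rate is 0.0046458, so the payment is 97,000 × 0.0046458 / (1 − 1.0046458^−240) = $671.37.
Monthly savings = $706.18 − $671.37 = $34.81.
Break-even = $970.00 / $34.81 = 27.87 → 28 months.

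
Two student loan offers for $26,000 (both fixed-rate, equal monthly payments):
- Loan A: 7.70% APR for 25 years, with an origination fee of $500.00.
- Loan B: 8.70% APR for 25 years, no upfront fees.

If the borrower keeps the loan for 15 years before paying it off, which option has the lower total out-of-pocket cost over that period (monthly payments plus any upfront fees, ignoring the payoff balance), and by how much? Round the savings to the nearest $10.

Loan A: at 7.70% the monthly rate is 0.0064167, so the payment is 26,000 × 0.0064167 / (1 − 1.0064167^−300) = $195.53.
Loan B: at 8.70% the monthly rate is 0.0072500, so the payment is 26,000 × 0.0072500 / (1 − 1.0072500^−300) = $212.87.
Over 180 months: Loan A costs 180 × $195.53 + $500.00 = $35,695.40; Loan B costs 180 × $212.87 = $38,316.60.
Loan A is cheaper by $38,316.60 − $35,695.40 = $2,621.20.

Loan A by $2,620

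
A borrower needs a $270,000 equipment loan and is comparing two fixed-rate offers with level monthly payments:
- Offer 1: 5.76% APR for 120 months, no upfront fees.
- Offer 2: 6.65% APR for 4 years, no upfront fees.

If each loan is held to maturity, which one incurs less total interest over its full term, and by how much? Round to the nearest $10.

Offer 2 by $47,570

Offer 1: monthly rate = 5.76%/12 = 0.0048000; payment = 270,000 × 0.0048000 / (1 − (1+0.0048000)^−120) = $2,965.12.
Total interest on Offer 1 = 120 × $2,965.12 − $270,000 = $85,814.40.
Offer 2: monthly rate = 6.65%/12 = 0.0055417; payment = 270,000 × 0.0055417 / (1 − (1+0.0055417)^−48) = $6,421.73.
Total interest on Offer 2 = 48 × $6,421.73 − $270,000 = $38,243.04.
Offer 2 is lower by $47,571.36.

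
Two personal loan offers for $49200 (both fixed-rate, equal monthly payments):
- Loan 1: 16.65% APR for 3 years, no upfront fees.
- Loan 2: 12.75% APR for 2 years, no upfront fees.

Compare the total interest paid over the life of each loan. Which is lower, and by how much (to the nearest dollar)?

Loan 1: at 16.65% the monthly rate is 0.0138750, so the payment is 49,200 × 0.0138750 / (1 − 1.0138750^−36) = $1,745.56.
Total interest on Loan 1 = 36 × $1,745.56 − $49,200 = $13,640.16.
Loan 2: at 12.75% the monthly rate is 0.0106250, so the payment is 49,200 × 0.0106250 / (1 − 1.0106250^−24) = $2,333.28.
Total interest on Loan 2 = 24 × $2,333.28 − $49,200 = $6,798.72.
Loan 2 is lower by $6,841.44.

Loan 2 by $6,841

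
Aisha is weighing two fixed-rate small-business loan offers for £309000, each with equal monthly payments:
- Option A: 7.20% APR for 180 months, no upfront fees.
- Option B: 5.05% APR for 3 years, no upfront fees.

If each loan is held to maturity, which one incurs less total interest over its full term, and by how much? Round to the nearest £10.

Option B by £172,520

Option A: monthly rate = 7.2%/12 = 0.0060000; payment = 309,000 × 0.0060000 / (1 − (1+0.0060000)^−180) = £2,812.04.
Total interest on Option A = 180 × £2,812.04 − £309,000 = £197,167.20.
Option B: monthly rate = 5.05%/12 = 0.0042083; payment = 309,000 × 0.0042083 / (1 − (1+0.0042083)^−36) = £9,267.95.
Total interest on Option B = 36 × £9,267.95 − £309,000 = £24,646.20.
Option B is lower by £172,521.00.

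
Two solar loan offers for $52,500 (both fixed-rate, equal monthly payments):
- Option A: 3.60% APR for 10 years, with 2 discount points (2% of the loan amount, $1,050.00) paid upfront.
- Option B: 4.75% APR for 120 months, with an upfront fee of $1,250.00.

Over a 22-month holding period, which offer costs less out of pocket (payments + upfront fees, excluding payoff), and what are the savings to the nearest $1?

Option A: at 3.60% the monthly rate is 0.0030000, so the payment is 52,500 × 0.0030000 / (1 − 1.0030000^−120) = $521.61.
Option B: monthly rate = 4.75%/12 = 0.0039583; payment = 52,500 × 0.0039583 / (1 − (1+0.0039583)^−120) = $550.45.
Over 22 months: Option A costs 22 × $521.61 + $1,050.00 = $12,525.42; Option B costs 22 × $550.45 + $1,250.00 = $13,359.90.
Option A is cheaper by $13,359.90 − $12,525.42 = $834.48.

Option A by $834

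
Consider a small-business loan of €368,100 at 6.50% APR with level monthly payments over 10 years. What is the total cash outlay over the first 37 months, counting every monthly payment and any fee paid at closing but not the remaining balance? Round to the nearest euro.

€154,649

At 6.50% the monthly rate is 0.0054167, so the payment is 368,100 × 0.0054167 / (1 − 1.0054167^−120) = €4,179.70.
Total outlay = 37 × €4,179.70 = €154,648.90.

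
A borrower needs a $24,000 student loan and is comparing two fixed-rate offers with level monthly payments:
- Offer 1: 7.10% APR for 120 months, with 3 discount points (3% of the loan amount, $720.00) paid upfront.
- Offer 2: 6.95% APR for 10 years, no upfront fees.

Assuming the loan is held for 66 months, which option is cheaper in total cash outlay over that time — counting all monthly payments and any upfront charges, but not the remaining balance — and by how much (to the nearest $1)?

Offer 2 by $843

Offer 1: at 7.10% the monthly rate is 0.0059167, so the payment is 24,000 × 0.0059167 / (1 − 1.0059167^−120) = $279.90.
Offer 2: at 6.95% the monthly rate is 0.0057917, so the payment is 24,000 × 0.0057917 / (1 − 1.0057917^−120) = $278.04.
Over 66 months: Offer 1 costs 66 × $279.90 + $720.00 = $19,193.40; Offer 2 costs 66 × $278.04 = $18,350.64.
Offer 2 is cheaper by $19,193.40 − $18,350.64 = $842.76.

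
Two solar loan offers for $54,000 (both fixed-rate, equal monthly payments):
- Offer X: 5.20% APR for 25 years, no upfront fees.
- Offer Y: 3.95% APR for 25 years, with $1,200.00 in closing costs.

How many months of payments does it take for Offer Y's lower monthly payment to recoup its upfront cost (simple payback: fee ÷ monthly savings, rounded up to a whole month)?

32 months

Offer X: at 5.20% the monthly rate is 0.0043333, so the payment is 54,000 × 0.0043333 / (1 − 1.0043333^−300) = $322.00.
Offer Y: at 3.95% the monthly rate is 0.0032917, so the payment is 54,000 × 0.0032917 / (1 − 1.0032917^−300) = $283.54.
Monthly savings = $322.00 − $283.54 = $38.46.
Break-even = $1,200.00 / $38.46 = 31.20 → 32 months.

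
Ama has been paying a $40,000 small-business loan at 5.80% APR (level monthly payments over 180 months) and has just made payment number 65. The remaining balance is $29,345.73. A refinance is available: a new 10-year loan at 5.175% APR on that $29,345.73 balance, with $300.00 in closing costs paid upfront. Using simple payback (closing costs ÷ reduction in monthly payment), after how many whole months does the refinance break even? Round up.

Current payment = 40,000 × 5.8%/12 / (1 − (1+0.0048333)^−180) = $333.24.
Refinanced payment = 29,345.73 × 0.0043125 / (1 − (1+0.0043125)^−120) = $313.77.
Monthly savings = $333.24 − $313.77 = $19.47.
Break-even = $300.00 / $19.47 = 15.41 → 16 months.

16 months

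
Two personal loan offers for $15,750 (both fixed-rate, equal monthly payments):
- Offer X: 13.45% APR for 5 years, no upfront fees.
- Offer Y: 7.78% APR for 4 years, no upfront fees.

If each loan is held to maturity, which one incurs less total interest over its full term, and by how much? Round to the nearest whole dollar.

Offer X: monthly rate = 13.45%/12 = 0.0112083; payment = 15,750 × 0.0112083 / (1 − (1+0.0112083)^−60) = $362.00.
Total interest on Offer X = 60 × $362.00 − $15,750 = $5,970.00.
Offer Y: monthly rate = 7.78%/12 = 0.0064833; payment = 15,750 × 0.0064833 / (1 − (1+0.0064833)^−48) = $382.88.
Total interest on Offer Y = 48 × $382.88 − $15,750 = $2,628.24.
Offer Y is lower by $3,341.76.

Offer Y by $3,342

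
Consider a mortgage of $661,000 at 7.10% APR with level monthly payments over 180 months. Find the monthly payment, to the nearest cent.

$5,978.27

At 7.10% the monthly rate is 0.0059167, so the payment is 661,000 × 0.0059167 / (1 − 1.0059167^−180) = $5,978.27.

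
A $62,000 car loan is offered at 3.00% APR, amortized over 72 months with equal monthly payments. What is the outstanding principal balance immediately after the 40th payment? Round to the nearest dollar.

$28,935

With monthly rate i = 3%/12 = 0.0025000, the balance after k of n payments is P · [(1+i)^n − (1+i)^k] / [(1+i)^n − 1].
(1+0.0025000)^72 = 1.19694847 and (1+0.0025000)^40 = 1.10503301, so the balance is 62,000 × (1.19694847 − 1.10503301) / (1.19694847 − 1) = $28,935.28.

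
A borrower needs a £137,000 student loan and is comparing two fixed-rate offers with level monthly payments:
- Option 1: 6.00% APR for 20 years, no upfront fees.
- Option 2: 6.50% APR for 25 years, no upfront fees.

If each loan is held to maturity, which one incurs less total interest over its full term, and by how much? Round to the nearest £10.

Option 1 by £41,950

Option 1: monthly rate = 6%/12 = 0.0050000; payment = 137,000 × 0.0050000 / (1 − (1+0.0050000)^−240) = £981.51.
Total interest on Option 1 = 240 × £981.51 − £137,000 = £98,562.40.
Option 2: monthly rate = 6.5%/12 = 0.0054167; payment = 137,000 × 0.0054167 / (1 − (1+0.0054167)^−300) = £925.03.
Total interest on Option 2 = 300 × £925.03 − £137,000 = £140,509.00.
Option 1 is lower by £41,946.60.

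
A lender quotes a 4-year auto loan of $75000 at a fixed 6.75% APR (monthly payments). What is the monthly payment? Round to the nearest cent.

$1,787.28

At 6.75% the monthly rate is 0.0056250, so the payment is 75,000 × 0.0056250 / (1 − 1.0056250^−48) = $1,787.28.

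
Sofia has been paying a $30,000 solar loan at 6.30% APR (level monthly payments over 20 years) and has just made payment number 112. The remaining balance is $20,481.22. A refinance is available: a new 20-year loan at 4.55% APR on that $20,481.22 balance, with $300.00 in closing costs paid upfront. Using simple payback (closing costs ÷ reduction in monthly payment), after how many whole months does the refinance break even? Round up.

4 months

Current payment = 30,000 × 6.3%/12 / (1 − (1+0.0052500)^−240) = $220.15.
Refinanced payment = 20,481.22 × 0.0037917 / (1 − (1+0.0037917)^−240) = $130.13.
Monthly savings = $220.15 − $130.13 = $90.02.
Break-even = $300.00 / $90.02 = 3.33 → 4 months.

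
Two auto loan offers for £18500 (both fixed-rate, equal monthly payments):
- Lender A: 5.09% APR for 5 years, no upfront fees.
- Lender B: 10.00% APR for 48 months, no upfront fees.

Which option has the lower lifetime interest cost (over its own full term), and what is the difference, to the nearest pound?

Lender A: monthly rate = 5.09%/12 = 0.0042417; payment = 18,500 × 0.0042417 / (1 − (1+0.0042417)^−60) = £349.88.
Total interest on Lender A = 60 × £349.88 − £18,500 = £2,492.80.
Lender B: at 10.00% the monthly rate is 0.0083333, so the payment is 18,500 × 0.0083333 / (1 − 1.0083333^−48) = £469.21.
Total interest on Lender B = 48 × £469.21 − £18,500 = £4,022.08.
Lender A is lower by £1,529.28.

Lender A by £1,529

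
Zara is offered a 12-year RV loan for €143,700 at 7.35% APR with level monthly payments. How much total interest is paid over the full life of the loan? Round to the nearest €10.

€72,980

Monthly rate = 7.35%/12 = 0.0061250; payment = 143,700 × 0.0061250 / (1 − (1+0.0061250)^−144) = €1,504.73.
Total paid = 144 × €1,504.73 = €216,681.12; interest = €216,681.12 − €143,700 = €72,981.12.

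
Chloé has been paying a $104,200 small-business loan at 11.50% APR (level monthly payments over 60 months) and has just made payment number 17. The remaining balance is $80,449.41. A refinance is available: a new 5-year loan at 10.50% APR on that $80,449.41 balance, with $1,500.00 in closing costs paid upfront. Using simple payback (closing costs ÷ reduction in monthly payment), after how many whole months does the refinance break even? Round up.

3 months

Current payment = 104,200 × 11.5%/12 / (1 − (1+0.0095833)^−60) = $2,291.63.
Refinanced payment = 80,449.41 × 0.0087500 / (1 − (1+0.0087500)^−60) = $1,729.17.
Monthly savings = $2,291.63 − $1,729.17 = $562.46.
Break-even = $1,500.00 / $562.46 = 2.67 → 3 months.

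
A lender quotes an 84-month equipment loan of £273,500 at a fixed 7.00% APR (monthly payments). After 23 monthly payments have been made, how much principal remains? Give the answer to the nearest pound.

£211,359

With monthly rate i = 7%/12 = 0.0058333, the balance after k of n payments is P · [(1+i)^n − (1+i)^k] / [(1+i)^n − 1].
(1+0.0058333)^84 = 1.62999405 and (1+0.0058333)^23 = 1.14313771, so the balance is 273,500 × (1.62999405 − 1.14313771) / (1.62999405 − 1) = £211,359.47.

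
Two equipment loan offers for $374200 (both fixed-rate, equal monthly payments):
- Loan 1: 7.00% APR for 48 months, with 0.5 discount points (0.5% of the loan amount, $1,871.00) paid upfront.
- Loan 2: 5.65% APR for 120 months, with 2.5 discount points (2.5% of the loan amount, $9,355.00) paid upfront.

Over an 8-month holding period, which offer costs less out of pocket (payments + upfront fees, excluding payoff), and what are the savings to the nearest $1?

Loan 1: at 7.00% the monthly rate is 0.0058333, so the payment is 374,200 × 0.0058333 / (1 − 1.0058333^−48) = $8,960.68.
Loan 2: at 5.65% the monthly rate is 0.0047083, so the payment is 374,200 × 0.0047083 / (1 − 1.0047083^−120) = $4,088.92.
Over 8 months: Loan 1 costs 8 × $8,960.68 + $1,871.00 = $73,556.44; Loan 2 costs 8 × $4,088.92 + $9,355.00 = $42,066.36.
Loan 2 is cheaper by $73,556.44 − $42,066.36 = $31,490.08.

Loan 2 by $31,490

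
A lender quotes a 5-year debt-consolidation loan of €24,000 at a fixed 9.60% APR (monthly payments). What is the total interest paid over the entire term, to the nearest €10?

€6,310

At 9.60% the monthly rate is 0.0080000, so the payment is 24,000 × 0.0080000 / (1 − 1.0080000^−60) = €505.22.
Total paid = 60 × €505.22 = €30,313.20; interest = €30,313.20 − €24,000 = €6,313.20.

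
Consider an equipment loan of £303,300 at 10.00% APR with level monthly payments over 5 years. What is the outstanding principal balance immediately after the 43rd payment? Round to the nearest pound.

With monthly rate i = 10%/12 = 0.0083333, the balance after k of n payments is P · [(1+i)^n − (1+i)^k] / [(1+i)^n − 1].
(1+0.0083333)^60 = 1.64530893 and (1+0.0083333)^43 = 1.42881942, so the balance is 303,300 × (1.64530893 − 1.42881942) / (1.64530893 − 1) = £101,751.68.

£101,752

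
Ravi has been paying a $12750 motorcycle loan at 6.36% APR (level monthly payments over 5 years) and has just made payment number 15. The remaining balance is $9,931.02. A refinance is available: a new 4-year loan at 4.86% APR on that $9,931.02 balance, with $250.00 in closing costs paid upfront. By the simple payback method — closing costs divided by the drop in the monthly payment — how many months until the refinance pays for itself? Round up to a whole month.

13 months

Current payment = 12,750 × 6.36%/12 / (1 − (1+0.0053000)^−60) = $248.63.
Refinanced payment = 9,931.02 × 0.0040500 / (1 − (1+0.0040500)^−48) = $228.08.
Monthly savings = $248.63 − $228.08 = $20.55.
Break-even = $250.00 / $20.55 = 12.17 → 13 months.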